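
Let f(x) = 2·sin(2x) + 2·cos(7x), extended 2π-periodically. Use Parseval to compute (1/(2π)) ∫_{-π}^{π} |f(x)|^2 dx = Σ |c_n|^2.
Σ |c_n|^2 = 4

Expand |f|^2 and use orthogonality of {sin(nx), cos(mx)} on [-π, π]:
  ∫_{-π}^{π} sin(nx)^2 dx = π, ∫ cos(mx)^2 dx = π, and cross terms integrate to 0.
So ∫_{-π}^{π} f(x)^2 dx = 2^2 · π + 2^2 · π = (4 + 4)π.
Divide by 2π: (4 + 4)/2 = 4.
By Parseval, this equals Σ |c_n|^2.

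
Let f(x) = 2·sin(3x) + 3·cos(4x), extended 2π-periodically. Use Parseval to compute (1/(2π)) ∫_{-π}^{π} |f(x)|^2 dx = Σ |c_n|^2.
Σ |c_n|^2 = 13/2

Expand |f|^2 and use orthogonality of {sin(nx), cos(mx)} on [-π, π]:
  ∫_{-π}^{π} sin(nx)^2 dx = π, ∫ cos(mx)^2 dx = π, and cross terms integrate to 0.
So ∫_{-π}^{π} f(x)^2 dx = 2^2 · π + 3^2 · π = (4 + 9)π.
Divide by 2π: (4 + 9)/2 = 13/2.
By Parseval, this equals Σ |c_n|^2.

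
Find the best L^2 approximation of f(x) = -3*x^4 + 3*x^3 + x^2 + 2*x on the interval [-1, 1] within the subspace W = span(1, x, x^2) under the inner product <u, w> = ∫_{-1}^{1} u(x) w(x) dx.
g(x) = -11*x^2/7 + 19*x/5 + 9/35

The best approximation g ∈ W is the orthogonal projection of f onto W. Writing g = a_0 + a_1 x + a_2 x^2, the coefficients solve the normal equations G · a = b where
  G_{ij} = <φ_i, φ_j> and b_i = <f, φ_i>, with φ_0 = 1, φ_1 = x, φ_2 = x^2.
G =
  [2, 0, 2/3]
  [0, 2/3, 0]
  [2/3, 0, 2/5],
b = (-8/15, 38/15, -16/35).
Solving gives a_0 = 9/35, a_1 = 19/5, a_2 = -11/7, so
  g(x) = -11*x^2/7 + 19*x/5 + 9/35.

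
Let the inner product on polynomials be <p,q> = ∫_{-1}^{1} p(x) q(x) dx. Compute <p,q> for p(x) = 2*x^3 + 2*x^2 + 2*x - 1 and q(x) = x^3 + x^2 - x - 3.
<p,q> = 48/35

Expand the product: p(x)·q(x) = 2*x^6 + 4*x^5 + 2*x^4 - 7*x^3 - 9*x^2 - 5*x + 3.
∫_{-1}^{1} of each monomial x^k gives [2/(k+1) if k even, 0 if k odd]. Integrating term-by-term (or equivalently evaluating the antiderivative F(x) = 2*x^7/7 + 2*x^6/3 + 2*x^5/5 - 7*x^4/4 - 3*x^3 - 5*x^2/2 + 3*x at the endpoints):
  F(1) − F(−1) = -1217/420 − (-1793/420) = 48/35.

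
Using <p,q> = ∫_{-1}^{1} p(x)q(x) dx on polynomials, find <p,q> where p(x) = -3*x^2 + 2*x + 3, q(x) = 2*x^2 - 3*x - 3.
<p,q> = -72/5

Expand the product: p(x)·q(x) = -6*x^4 + 13*x^3 + 9*x^2 - 15*x - 9.
∫_{-1}^{1} of each monomial x^k gives [2/(k+1) if k even, 0 if k odd]. Integrating term-by-term (or equivalently evaluating the antiderivative F(x) = -6*x^5/5 + 13*x^4/4 + 3*x^3 - 15*x^2/2 - 9*x at the endpoints):
  F(1) − F(−1) = -229/20 − (59/20) = -72/5.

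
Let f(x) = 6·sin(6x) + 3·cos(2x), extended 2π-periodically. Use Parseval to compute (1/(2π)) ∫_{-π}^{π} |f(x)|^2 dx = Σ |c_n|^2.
Σ |c_n|^2 = 45/2

Expand |f|^2 and use orthogonality of {sin(nx), cos(mx)} on [-π, π]:
  ∫_{-π}^{π} sin(nx)^2 dx = π, ∫ cos(mx)^2 dx = π, and cross terms integrate to 0.
So ∫_{-π}^{π} f(x)^2 dx = 6^2 · π + 3^2 · π = (36 + 9)π.
Divide by 2π: (36 + 9)/2 = 45/2.
By Parseval, this equals Σ |c_n|^2.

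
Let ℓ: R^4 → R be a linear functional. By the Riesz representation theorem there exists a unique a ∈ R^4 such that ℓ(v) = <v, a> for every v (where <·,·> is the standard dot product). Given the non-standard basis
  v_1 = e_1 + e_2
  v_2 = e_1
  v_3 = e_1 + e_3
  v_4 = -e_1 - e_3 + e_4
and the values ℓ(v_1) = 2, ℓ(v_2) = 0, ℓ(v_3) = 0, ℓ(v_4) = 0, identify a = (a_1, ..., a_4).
a = (0, 2, 0, 0)

Write a = (a_1, ..., a_4) in the standard basis. For each basis vector v_i, ℓ(v_i) = <v_i, a> is a linear equation in the a_j's. Collect the n equations into a matrix system V a = ℓ, where row i of V is v_i (expressed in the standard basis). Since V is invertible (lower-triangular with 1s on the diagonal, up to permutation), solve by back-substitution:
  V =
[[1, 1, 0, 0],
 [1, 0, 0, 0],
 [1, 0, 1, 0],
 [-1, 0, -1, 1]]
  V a = (2, 0, 0, 0)
Solving gives a = (0, 2, 0, 0).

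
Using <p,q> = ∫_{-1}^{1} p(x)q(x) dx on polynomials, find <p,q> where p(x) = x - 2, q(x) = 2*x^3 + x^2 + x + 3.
<p,q> = -178/15

Expand the product: p(x)·q(x) = 2*x^4 - 3*x^3 - x^2 + x - 6.
∫_{-1}^{1} of each monomial x^k gives [2/(k+1) if k even, 0 if k odd]. Integrating term-by-term (or equivalently evaluating the antiderivative F(x) = 2*x^5/5 - 3*x^4/4 - x^3/3 + x^2/2 - 6*x at the endpoints):
  F(1) − F(−1) = -371/60 − (341/60) = -178/15.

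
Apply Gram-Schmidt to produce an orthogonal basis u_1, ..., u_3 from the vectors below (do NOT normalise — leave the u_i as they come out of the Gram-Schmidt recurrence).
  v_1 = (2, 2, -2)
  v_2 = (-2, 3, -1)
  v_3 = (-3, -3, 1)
Orthogonal basis:
  u_1 = (2, 2, -2)
  u_2 = (-8/3, 7/3, -1/3)
  u_3 = (-10/19, -15/19, -25/19)

Apply the Gram-Schmidt recurrence
  u_1 = v_1
  u_i = v_i − Σ_{j<i} ((v_i · u_j) / (u_j · u_j)) · u_j.

Step by step this gives:
  u_1 = (2, 2, -2)
  u_2 = (-8/3, 7/3, -1/3)
  u_3 = (-10/19, -15/19, -25/19)

Orthogonality check:
  u_2 · u_1 = 0 (should be 0)
  u_3 · u_1 = 0 (should be 0)
  u_3 · u_2 = 0 (should be 0)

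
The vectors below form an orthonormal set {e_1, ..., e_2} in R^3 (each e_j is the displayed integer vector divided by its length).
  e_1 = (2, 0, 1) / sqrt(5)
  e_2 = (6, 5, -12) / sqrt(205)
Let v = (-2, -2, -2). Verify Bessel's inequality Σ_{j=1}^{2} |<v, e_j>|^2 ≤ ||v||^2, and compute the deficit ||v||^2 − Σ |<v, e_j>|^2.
Σ |<v, e_j>|^2 = 296/41; ||v||^2 = 12; deficit = 196/41

Write each e_j = u_j / sqrt(<u_j, u_j>) where u_j is the displayed integer vector. Then <v, e_j> = <v, u_j> / sqrt(<u_j, u_j>), so |<v, e_j>|^2 = <v, u_j>^2 / <u_j, u_j>.
Coefficients: <v, e_1> = -6/sqrt(5), <v, e_2> = 2/sqrt(205).
Square and sum: Σ |<v, e_j>|^2 = 296/41.
Compute ||v||^2 = v·v = 12.
Deficit = 12 − 296/41 = 196/41 ≥ 0, confirming Bessel's inequality. (The deficit equals ||v − Σ <v,e_j> e_j||^2, the squared distance from v to span{e_j}.)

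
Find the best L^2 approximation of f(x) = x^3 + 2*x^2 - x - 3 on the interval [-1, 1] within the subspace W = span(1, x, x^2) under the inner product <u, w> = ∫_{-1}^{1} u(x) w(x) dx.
g(x) = 2*x^2 - 2*x/5 - 3

The best approximation g ∈ W is the orthogonal projection of f onto W. Writing g = a_0 + a_1 x + a_2 x^2, the coefficients solve the normal equations G · a = b where
  G_{ij} = <φ_i, φ_j> and b_i = <f, φ_i>, with φ_0 = 1, φ_1 = x, φ_2 = x^2.
G =
  [2, 0, 2/3]
  [0, 2/3, 0]
  [2/3, 0, 2/5],
b = (-14/3, -4/15, -6/5).
Solving gives a_0 = -3, a_1 = -2/5, a_2 = 2, so
  g(x) = 2*x^2 - 2*x/5 - 3.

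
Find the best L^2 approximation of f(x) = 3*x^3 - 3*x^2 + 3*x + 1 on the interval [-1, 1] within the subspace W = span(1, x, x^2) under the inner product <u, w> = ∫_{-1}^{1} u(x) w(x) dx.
g(x) = -3*x^2 + 24*x/5 + 1

The best approximation g ∈ W is the orthogonal projection of f onto W. Writing g = a_0 + a_1 x + a_2 x^2, the coefficients solve the normal equations G · a = b where
  G_{ij} = <φ_i, φ_j> and b_i = <f, φ_i>, with φ_0 = 1, φ_1 = x, φ_2 = x^2.
G =
  [2, 0, 2/3]
  [0, 2/3, 0]
  [2/3, 0, 2/5],
b = (0, 16/5, -8/15).
Solving gives a_0 = 1, a_1 = 24/5, a_2 = -3, so
  g(x) = -3*x^2 + 24*x/5 + 1.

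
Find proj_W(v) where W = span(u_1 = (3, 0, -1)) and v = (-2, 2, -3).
proj_W(v) = (-9/10, 0, 3/10)

Set up U = [u_1 | ... | u_1] ∈ R^(3×1). The projector onto W = col(U) is P = U (U^T U)^(-1) U^T.
Compute U^T U =
  [10],
and U^T v = (-3).
Solve U^T U · c = U^T v for the coefficients: c = (-3/10). The projection is proj_W(v) = U c.
Check: (v - proj_W(v)) · u_1 = 0  (should be 0).
Result: proj_W(v) = (-9/10, 0, 3/10).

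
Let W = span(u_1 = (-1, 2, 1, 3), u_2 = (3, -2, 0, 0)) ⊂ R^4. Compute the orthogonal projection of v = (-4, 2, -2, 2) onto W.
proj_W(v) = (-256/73, 200/73, 22/73, 66/73)

Set up U = [u_1 | ... | u_2] ∈ R^(4×2). The projector onto W = col(U) is P = U (U^T U)^(-1) U^T.
Compute U^T U =
  [15, -7]
  [-7, 13],
and U^T v = (12, -16).
Solve U^T U · c = U^T v for the coefficients: c = (22/73, -78/73). The projection is proj_W(v) = U c.
Check: (v - proj_W(v)) · u_1 = 0  (should be 0).
Check: (v - proj_W(v)) · u_2 = 0  (should be 0).
Result: proj_W(v) = (-256/73, 200/73, 22/73, 66/73).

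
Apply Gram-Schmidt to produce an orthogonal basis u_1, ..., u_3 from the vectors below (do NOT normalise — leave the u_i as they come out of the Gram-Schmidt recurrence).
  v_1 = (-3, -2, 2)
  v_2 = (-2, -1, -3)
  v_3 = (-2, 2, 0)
Orthogonal basis:
  u_1 = (-3, -2, 2)
  u_2 = (-28/17, -13/17, -55/17)
  u_3 = (-56/39, 7/3, 7/39)

Apply the Gram-Schmidt recurrence
  u_1 = v_1
  u_i = v_i − Σ_{j<i} ((v_i · u_j) / (u_j · u_j)) · u_j.

Step by step this gives:
  u_1 = (-3, -2, 2)
  u_2 = (-28/17, -13/17, -55/17)
  u_3 = (-56/39, 7/3, 7/39)

Orthogonality check:
  u_2 · u_1 = 0 (should be 0)
  u_3 · u_1 = 0 (should be 0)
  u_3 · u_2 = 0 (should be 0)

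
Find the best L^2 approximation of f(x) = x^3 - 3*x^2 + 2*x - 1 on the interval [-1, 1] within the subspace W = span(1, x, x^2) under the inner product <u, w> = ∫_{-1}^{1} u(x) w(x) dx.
g(x) = -3*x^2 + 13*x/5 - 1

The best approximation g ∈ W is the orthogonal projection of f onto W. Writing g = a_0 + a_1 x + a_2 x^2, the coefficients solve the normal equations G · a = b where
  G_{ij} = <φ_i, φ_j> and b_i = <f, φ_i>, with φ_0 = 1, φ_1 = x, φ_2 = x^2.
G =
  [2, 0, 2/3]
  [0, 2/3, 0]
  [2/3, 0, 2/5],
b = (-4, 26/15, -28/15).
Solving gives a_0 = -1, a_1 = 13/5, a_2 = -3, so
  g(x) = -3*x^2 + 13*x/5 - 1.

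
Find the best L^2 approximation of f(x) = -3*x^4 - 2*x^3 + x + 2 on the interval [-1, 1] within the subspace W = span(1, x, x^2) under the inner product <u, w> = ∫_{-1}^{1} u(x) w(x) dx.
g(x) = -18*x^2/7 - x/5 + 79/35

The best approximation g ∈ W is the orthogonal projection of f onto W. Writing g = a_0 + a_1 x + a_2 x^2, the coefficients solve the normal equations G · a = b where
  G_{ij} = <φ_i, φ_j> and b_i = <f, φ_i>, with φ_0 = 1, φ_1 = x, φ_2 = x^2.
G =
  [2, 0, 2/3]
  [0, 2/3, 0]
  [2/3, 0, 2/5],
b = (14/5, -2/15, 10/21).
Solving gives a_0 = 79/35, a_1 = -1/5, a_2 = -18/7, so
  g(x) = -18*x^2/7 - x/5 + 79/35.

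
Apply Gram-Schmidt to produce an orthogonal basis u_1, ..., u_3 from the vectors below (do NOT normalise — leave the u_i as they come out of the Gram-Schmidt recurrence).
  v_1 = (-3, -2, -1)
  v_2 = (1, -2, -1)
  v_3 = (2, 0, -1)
Orthogonal basis:
  u_1 = (-3, -2, -1)
  u_2 = (10/7, -12/7, -6/7)
  u_3 = (0, 2/5, -4/5)

Apply the Gram-Schmidt recurrence
  u_1 = v_1
  u_i = v_i − Σ_{j<i} ((v_i · u_j) / (u_j · u_j)) · u_j.

Step by step this gives:
  u_1 = (-3, -2, -1)
  u_2 = (10/7, -12/7, -6/7)
  u_3 = (0, 2/5, -4/5)

Orthogonality check:
  u_2 · u_1 = 0 (should be 0)
  u_3 · u_1 = 0 (should be 0)
  u_3 · u_2 = 0 (should be 0)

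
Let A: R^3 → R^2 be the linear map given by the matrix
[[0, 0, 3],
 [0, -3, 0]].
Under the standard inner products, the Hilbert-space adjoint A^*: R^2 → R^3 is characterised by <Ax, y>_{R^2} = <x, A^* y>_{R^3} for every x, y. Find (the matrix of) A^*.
A^* = A^T =
[[0, 0],
 [0, -3],
 [3, 0]]

For real matrices with standard dot products, the defining identity <Ax, y> = <x, A^* y> gives (Ax)^T y = x^T (A^*) y, i.e. x^T A^T y = x^T (A^*) y. Since this holds for all x, y, we must have A^* = A^T. Therefore
A^* =
[[0, 0],
 [0, -3],
 [3, 0]].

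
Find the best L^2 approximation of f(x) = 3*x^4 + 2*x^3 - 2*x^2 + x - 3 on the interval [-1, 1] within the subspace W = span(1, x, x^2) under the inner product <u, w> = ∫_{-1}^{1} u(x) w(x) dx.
g(x) = 4*x^2/7 + 11*x/5 - 114/35

The best approximation g ∈ W is the orthogonal projection of f onto W. Writing g = a_0 + a_1 x + a_2 x^2, the coefficients solve the normal equations G · a = b where
  G_{ij} = <φ_i, φ_j> and b_i = <f, φ_i>, with φ_0 = 1, φ_1 = x, φ_2 = x^2.
G =
  [2, 0, 2/3]
  [0, 2/3, 0]
  [2/3, 0, 2/5],
b = (-92/15, 22/15, -68/35).
Solving gives a_0 = -114/35, a_1 = 11/5, a_2 = 4/7, so
  g(x) = 4*x^2/7 + 11*x/5 - 114/35.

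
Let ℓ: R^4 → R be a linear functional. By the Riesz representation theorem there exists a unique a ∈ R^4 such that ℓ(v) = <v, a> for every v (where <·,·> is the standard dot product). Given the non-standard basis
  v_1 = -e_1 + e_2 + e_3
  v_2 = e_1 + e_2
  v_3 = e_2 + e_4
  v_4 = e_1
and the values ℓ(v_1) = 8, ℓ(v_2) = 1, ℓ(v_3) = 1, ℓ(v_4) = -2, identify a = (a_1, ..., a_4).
a = (-2, 3, 3, -2)

Write a = (a_1, ..., a_4) in the standard basis. For each basis vector v_i, ℓ(v_i) = <v_i, a> is a linear equation in the a_j's. Collect the n equations into a matrix system V a = ℓ, where row i of V is v_i (expressed in the standard basis). Since V is invertible (lower-triangular with 1s on the diagonal, up to permutation), solve by back-substitution:
  V =
[[-1, 1, 1, 0],
 [1, 1, 0, 0],
 [0, 1, 0, 1],
 [1, 0, 0, 0]]
  V a = (8, 1, 1, -2)
Solving gives a = (-2, 3, 3, -2).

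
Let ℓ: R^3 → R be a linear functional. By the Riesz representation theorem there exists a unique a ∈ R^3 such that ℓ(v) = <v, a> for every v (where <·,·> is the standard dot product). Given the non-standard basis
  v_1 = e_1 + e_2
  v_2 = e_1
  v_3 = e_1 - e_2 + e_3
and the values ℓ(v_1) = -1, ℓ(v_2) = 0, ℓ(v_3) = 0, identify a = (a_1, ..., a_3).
a = (0, -1, -1)

Write a = (a_1, ..., a_3) in the standard basis. For each basis vector v_i, ℓ(v_i) = <v_i, a> is a linear equation in the a_j's. Collect the n equations into a matrix system V a = ℓ, where row i of V is v_i (expressed in the standard basis). Since V is invertible (lower-triangular with 1s on the diagonal, up to permutation), solve by back-substitution:
  V =
[[1, 1, 0],
 [1, 0, 0],
 [1, -1, 1]]
  V a = (-1, 0, 0)
Solving gives a = (0, -1, -1).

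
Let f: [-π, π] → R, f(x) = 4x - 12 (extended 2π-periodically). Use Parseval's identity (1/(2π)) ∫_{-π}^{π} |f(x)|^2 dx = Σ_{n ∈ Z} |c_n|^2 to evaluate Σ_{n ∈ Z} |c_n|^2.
Σ |c_n|^2 = 16π^2/3 + 144

Expand and integrate term by term over [-π, π]:
  ∫ (4x)^2 dx = 16·(2π^3/3); ∫ 2·4·(-12)·x dx = 0 (odd integrand); ∫ (-12)^2 dx = 144·2π.
So (1/(2π)) ∫_{-π}^{π} (4x - 12)^2 dx = 16π^2/3 + 144 = 16π^2/3 + 144.
Parseval ⇒ Σ |c_n|^2 = 16π^2/3 + 144.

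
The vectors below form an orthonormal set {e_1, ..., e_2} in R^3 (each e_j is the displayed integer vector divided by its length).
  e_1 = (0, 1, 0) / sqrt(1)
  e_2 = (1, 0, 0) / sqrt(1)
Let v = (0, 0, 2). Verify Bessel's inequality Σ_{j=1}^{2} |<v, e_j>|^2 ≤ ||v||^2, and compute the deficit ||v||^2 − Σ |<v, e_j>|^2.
Σ |<v, e_j>|^2 = 0; ||v||^2 = 4; deficit = 4

Write each e_j = u_j / sqrt(<u_j, u_j>) where u_j is the displayed integer vector. Then <v, e_j> = <v, u_j> / sqrt(<u_j, u_j>), so |<v, e_j>|^2 = <v, u_j>^2 / <u_j, u_j>.
Coefficients: <v, e_1> = 0/sqrt(1), <v, e_2> = 0/sqrt(1).
Square and sum: Σ |<v, e_j>|^2 = 0.
Compute ||v||^2 = v·v = 4.
Deficit = 4 − 0 = 4 ≥ 0, confirming Bessel's inequality. (The deficit equals ||v − Σ <v,e_j> e_j||^2, the squared distance from v to span{e_j}.)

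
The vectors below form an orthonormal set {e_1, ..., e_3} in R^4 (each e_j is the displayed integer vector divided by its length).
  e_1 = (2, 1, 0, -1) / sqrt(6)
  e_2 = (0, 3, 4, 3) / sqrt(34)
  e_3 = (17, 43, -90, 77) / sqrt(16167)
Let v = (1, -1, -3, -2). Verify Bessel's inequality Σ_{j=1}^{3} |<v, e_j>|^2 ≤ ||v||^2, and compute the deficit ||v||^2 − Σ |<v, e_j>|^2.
Σ |<v, e_j>|^2 = 4746/317; ||v||^2 = 15; deficit = 9/317

Write each e_j = u_j / sqrt(<u_j, u_j>) where u_j is the displayed integer vector. Then <v, e_j> = <v, u_j> / sqrt(<u_j, u_j>), so |<v, e_j>|^2 = <v, u_j>^2 / <u_j, u_j>.
Coefficients: <v, e_1> = 3/sqrt(6), <v, e_2> = -21/sqrt(34), <v, e_3> = 90/sqrt(16167).
Square and sum: Σ |<v, e_j>|^2 = 4746/317.
Compute ||v||^2 = v·v = 15.
Deficit = 15 − 4746/317 = 9/317 ≥ 0, confirming Bessel's inequality. (The deficit equals ||v − Σ <v,e_j> e_j||^2, the squared distance from v to span{e_j}.)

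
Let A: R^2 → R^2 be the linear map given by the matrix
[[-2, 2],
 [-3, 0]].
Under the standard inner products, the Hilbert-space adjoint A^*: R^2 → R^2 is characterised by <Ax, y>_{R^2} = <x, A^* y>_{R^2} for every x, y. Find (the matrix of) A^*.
A^* = A^T =
[[-2, -3],
 [2, 0]]

For real matrices with standard dot products, the defining identity <Ax, y> = <x, A^* y> gives (Ax)^T y = x^T (A^*) y, i.e. x^T A^T y = x^T (A^*) y. Since this holds for all x, y, we must have A^* = A^T. Therefore
A^* =
[[-2, -3],
 [2, 0]].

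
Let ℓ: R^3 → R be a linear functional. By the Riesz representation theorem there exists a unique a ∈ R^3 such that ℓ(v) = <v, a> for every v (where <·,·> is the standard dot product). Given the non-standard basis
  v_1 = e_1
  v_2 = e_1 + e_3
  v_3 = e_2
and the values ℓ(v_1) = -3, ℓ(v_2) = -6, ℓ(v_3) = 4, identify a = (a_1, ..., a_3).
a = (-3, 4, -3)

Write a = (a_1, ..., a_3) in the standard basis. For each basis vector v_i, ℓ(v_i) = <v_i, a> is a linear equation in the a_j's. Collect the n equations into a matrix system V a = ℓ, where row i of V is v_i (expressed in the standard basis). Since V is invertible (lower-triangular with 1s on the diagonal, up to permutation), solve by back-substitution:
  V =
[[1, 0, 0],
 [1, 0, 1],
 [0, 1, 0]]
  V a = (-3, -6, 4)
Solving gives a = (-3, 4, -3).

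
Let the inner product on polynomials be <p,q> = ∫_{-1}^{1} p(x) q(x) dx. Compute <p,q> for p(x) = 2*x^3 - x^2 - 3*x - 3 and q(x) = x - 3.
<p,q> = 94/5

Expand the product: p(x)·q(x) = 2*x^4 - 7*x^3 + 6*x + 9.
∫_{-1}^{1} of each monomial x^k gives [2/(k+1) if k even, 0 if k odd]. Integrating term-by-term (or equivalently evaluating the antiderivative F(x) = 2*x^5/5 - 7*x^4/4 + 3*x^2 + 9*x at the endpoints):
  F(1) − F(−1) = 213/20 − (-163/20) = 94/5.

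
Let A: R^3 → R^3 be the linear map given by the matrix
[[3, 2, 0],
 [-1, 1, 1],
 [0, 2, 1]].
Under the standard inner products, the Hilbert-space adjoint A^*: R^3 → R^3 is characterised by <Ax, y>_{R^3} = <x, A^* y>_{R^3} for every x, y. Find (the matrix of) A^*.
A^* = A^T =
[[3, -1, 0],
 [2, 1, 2],
 [0, 1, 1]]

For real matrices with standard dot products, the defining identity <Ax, y> = <x, A^* y> gives (Ax)^T y = x^T (A^*) y, i.e. x^T A^T y = x^T (A^*) y. Since this holds for all x, y, we must have A^* = A^T. Therefore
A^* =
[[3, -1, 0],
 [2, 1, 2],
 [0, 1, 1]].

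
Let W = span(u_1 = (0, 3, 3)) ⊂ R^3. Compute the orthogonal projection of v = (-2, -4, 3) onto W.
proj_W(v) = (0, -1/2, -1/2)

Set up U = [u_1 | ... | u_1] ∈ R^(3×1). The projector onto W = col(U) is P = U (U^T U)^(-1) U^T.
Compute U^T U =
  [18],
and U^T v = (-3).
Solve U^T U · c = U^T v for the coefficients: c = (-1/6). The projection is proj_W(v) = U c.
Check: (v - proj_W(v)) · u_1 = 0  (should be 0).
Result: proj_W(v) = (0, -1/2, -1/2).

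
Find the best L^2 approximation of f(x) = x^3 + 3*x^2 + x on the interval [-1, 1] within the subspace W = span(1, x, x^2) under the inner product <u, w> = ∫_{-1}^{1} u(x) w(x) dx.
g(x) = 3*x^2 + 8*x/5

The best approximation g ∈ W is the orthogonal projection of f onto W. Writing g = a_0 + a_1 x + a_2 x^2, the coefficients solve the normal equations G · a = b where
  G_{ij} = <φ_i, φ_j> and b_i = <f, φ_i>, with φ_0 = 1, φ_1 = x, φ_2 = x^2.
G =
  [2, 0, 2/3]
  [0, 2/3, 0]
  [2/3, 0, 2/5],
b = (2, 16/15, 6/5).
Solving gives a_0 = 0, a_1 = 8/5, a_2 = 3, so
  g(x) = 3*x^2 + 8*x/5.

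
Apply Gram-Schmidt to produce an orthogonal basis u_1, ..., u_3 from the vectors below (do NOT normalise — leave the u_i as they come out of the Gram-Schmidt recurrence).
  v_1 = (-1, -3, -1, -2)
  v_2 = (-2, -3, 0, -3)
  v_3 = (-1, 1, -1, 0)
Orthogonal basis:
  u_1 = (-1, -3, -1, -2)
  u_2 = (-13/15, 2/5, 17/15, -11/15)
  u_3 = (-42/41, 32/41, -46/41, -4/41)

Apply the Gram-Schmidt recurrence
  u_1 = v_1
  u_i = v_i − Σ_{j<i} ((v_i · u_j) / (u_j · u_j)) · u_j.

Step by step this gives:
  u_1 = (-1, -3, -1, -2)
  u_2 = (-13/15, 2/5, 17/15, -11/15)
  u_3 = (-42/41, 32/41, -46/41, -4/41)

Orthogonality check:
  u_2 · u_1 = 0 (should be 0)
  u_3 · u_1 = 0 (should be 0)
  u_3 · u_2 = 0 (should be 0)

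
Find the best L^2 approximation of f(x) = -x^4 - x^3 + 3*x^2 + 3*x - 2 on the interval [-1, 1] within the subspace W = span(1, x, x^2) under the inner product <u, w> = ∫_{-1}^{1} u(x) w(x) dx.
g(x) = 15*x^2/7 + 12*x/5 - 67/35

The best approximation g ∈ W is the orthogonal projection of f onto W. Writing g = a_0 + a_1 x + a_2 x^2, the coefficients solve the normal equations G · a = b where
  G_{ij} = <φ_i, φ_j> and b_i = <f, φ_i>, with φ_0 = 1, φ_1 = x, φ_2 = x^2.
G =
  [2, 0, 2/3]
  [0, 2/3, 0]
  [2/3, 0, 2/5],
b = (-12/5, 8/5, -44/105).
Solving gives a_0 = -67/35, a_1 = 12/5, a_2 = 15/7, so
  g(x) = 15*x^2/7 + 12*x/5 - 67/35.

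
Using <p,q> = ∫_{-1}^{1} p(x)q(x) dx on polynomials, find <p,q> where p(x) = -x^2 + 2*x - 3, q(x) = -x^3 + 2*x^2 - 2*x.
<p,q> = -124/15

Expand the product: p(x)·q(x) = x^5 - 4*x^4 + 9*x^3 - 10*x^2 + 6*x.
∫_{-1}^{1} of each monomial x^k gives [2/(k+1) if k even, 0 if k odd]. Integrating term-by-term (or equivalently evaluating the antiderivative F(x) = x^6/6 - 4*x^5/5 + 9*x^4/4 - 10*x^3/3 + 3*x^2 at the endpoints):
  F(1) − F(−1) = 77/60 − (191/20) = -124/15.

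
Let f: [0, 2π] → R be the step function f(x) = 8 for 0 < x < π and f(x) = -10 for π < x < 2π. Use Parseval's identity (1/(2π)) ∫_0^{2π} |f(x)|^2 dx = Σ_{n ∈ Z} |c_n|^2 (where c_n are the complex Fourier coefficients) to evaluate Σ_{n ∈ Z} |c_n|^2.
Σ |c_n|^2 = 82

Parseval equates the L^2 energy of f (normalised by 1/(2π)) with the ℓ^2 sum of its Fourier coefficients: (1/(2π)) ∫_0^{2π} |f|^2 = Σ |c_n|^2.
Compute the left side: (1/(2π)) [∫_0^π 8^2 dx + ∫_π^{2π} (-10)^2 dx] = (1/(2π)) · (64π + 100π) = (64 + 100)/2 = 82.
So Σ_{n ∈ Z} |c_n|^2 = 82.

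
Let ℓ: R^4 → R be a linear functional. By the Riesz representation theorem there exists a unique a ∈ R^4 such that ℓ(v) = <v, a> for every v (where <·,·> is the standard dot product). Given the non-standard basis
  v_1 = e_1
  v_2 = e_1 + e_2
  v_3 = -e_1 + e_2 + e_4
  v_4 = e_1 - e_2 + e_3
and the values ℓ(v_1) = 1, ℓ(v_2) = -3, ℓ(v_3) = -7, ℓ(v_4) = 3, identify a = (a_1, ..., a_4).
a = (1, -4, -2, -2)

Write a = (a_1, ..., a_4) in the standard basis. For each basis vector v_i, ℓ(v_i) = <v_i, a> is a linear equation in the a_j's. Collect the n equations into a matrix system V a = ℓ, where row i of V is v_i (expressed in the standard basis). Since V is invertible (lower-triangular with 1s on the diagonal, up to permutation), solve by back-substitution:
  V =
[[1, 0, 0, 0],
 [1, 1, 0, 0],
 [-1, 1, 0, 1],
 [1, -1, 1, 0]]
  V a = (1, -3, -7, 3)
Solving gives a = (1, -4, -2, -2).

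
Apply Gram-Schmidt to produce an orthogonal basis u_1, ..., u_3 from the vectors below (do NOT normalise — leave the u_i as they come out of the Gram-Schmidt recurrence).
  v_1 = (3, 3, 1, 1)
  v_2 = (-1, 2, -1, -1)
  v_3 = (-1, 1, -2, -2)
Orthogonal basis:
  u_1 = (3, 3, 1, 1)
  u_2 = (-23/20, 37/20, -21/20, -21/20)
  u_3 = (110/139, -44/139, -99/139, -99/139)

Apply the Gram-Schmidt recurrence
  u_1 = v_1
  u_i = v_i − Σ_{j<i} ((v_i · u_j) / (u_j · u_j)) · u_j.

Step by step this gives:
  u_1 = (3, 3, 1, 1)
  u_2 = (-23/20, 37/20, -21/20, -21/20)
  u_3 = (110/139, -44/139, -99/139, -99/139)

Orthogonality check:
  u_2 · u_1 = 0 (should be 0)
  u_3 · u_1 = 0 (should be 0)
  u_3 · u_2 = 0 (should be 0)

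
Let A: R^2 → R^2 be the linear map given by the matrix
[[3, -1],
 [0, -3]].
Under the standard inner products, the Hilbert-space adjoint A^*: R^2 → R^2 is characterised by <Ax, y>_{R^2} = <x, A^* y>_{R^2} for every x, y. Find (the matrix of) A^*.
A^* = A^T =
[[3, 0],
 [-1, -3]]

For real matrices with standard dot products, the defining identity <Ax, y> = <x, A^* y> gives (Ax)^T y = x^T (A^*) y, i.e. x^T A^T y = x^T (A^*) y. Since this holds for all x, y, we must have A^* = A^T. Therefore
A^* =
[[3, 0],
 [-1, -3]].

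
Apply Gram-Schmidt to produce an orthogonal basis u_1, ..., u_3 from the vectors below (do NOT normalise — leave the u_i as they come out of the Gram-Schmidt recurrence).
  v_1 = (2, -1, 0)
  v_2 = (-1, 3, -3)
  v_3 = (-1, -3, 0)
Orthogonal basis:
  u_1 = (2, -1, 0)
  u_2 = (1, 2, -3)
  u_3 = (-9/10, -9/5, -3/2)

Apply the Gram-Schmidt recurrence
  u_1 = v_1
  u_i = v_i − Σ_{j<i} ((v_i · u_j) / (u_j · u_j)) · u_j.

Step by step this gives:
  u_1 = (2, -1, 0)
  u_2 = (1, 2, -3)
  u_3 = (-9/10, -9/5, -3/2)

Orthogonality check:
  u_2 · u_1 = 0 (should be 0)
  u_3 · u_1 = 0 (should be 0)
  u_3 · u_2 = 0 (should be 0)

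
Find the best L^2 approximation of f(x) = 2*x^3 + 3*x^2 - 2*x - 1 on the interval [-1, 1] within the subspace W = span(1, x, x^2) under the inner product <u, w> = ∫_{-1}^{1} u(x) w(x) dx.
g(x) = 3*x^2 - 4*x/5 - 1

The best approximation g ∈ W is the orthogonal projection of f onto W. Writing g = a_0 + a_1 x + a_2 x^2, the coefficients solve the normal equations G · a = b where
  G_{ij} = <φ_i, φ_j> and b_i = <f, φ_i>, with φ_0 = 1, φ_1 = x, φ_2 = x^2.
G =
  [2, 0, 2/3]
  [0, 2/3, 0]
  [2/3, 0, 2/5],
b = (0, -8/15, 8/15).
Solving gives a_0 = -1, a_1 = -4/5, a_2 = 3, so
  g(x) = 3*x^2 - 4*x/5 - 1.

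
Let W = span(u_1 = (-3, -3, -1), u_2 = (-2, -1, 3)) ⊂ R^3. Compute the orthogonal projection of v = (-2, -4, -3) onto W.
proj_W(v) = (-61/23, -151/46, -147/46)

Set up U = [u_1 | ... | u_2] ∈ R^(3×2). The projector onto W = col(U) is P = U (U^T U)^(-1) U^T.
Compute U^T U =
  [19, 6]
  [6, 14],
and U^T v = (21, -1).
Solve U^T U · c = U^T v for the coefficients: c = (30/23, -29/46). The projection is proj_W(v) = U c.
Check: (v - proj_W(v)) · u_1 = 0  (should be 0).
Check: (v - proj_W(v)) · u_2 = 0  (should be 0).
Result: proj_W(v) = (-61/23, -151/46, -147/46).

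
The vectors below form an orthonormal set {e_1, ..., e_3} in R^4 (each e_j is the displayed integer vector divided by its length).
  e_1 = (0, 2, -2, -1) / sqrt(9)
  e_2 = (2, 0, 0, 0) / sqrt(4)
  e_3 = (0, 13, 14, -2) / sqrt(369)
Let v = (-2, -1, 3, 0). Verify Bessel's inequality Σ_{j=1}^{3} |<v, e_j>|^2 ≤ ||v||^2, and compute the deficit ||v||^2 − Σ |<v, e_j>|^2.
Σ |<v, e_j>|^2 = 549/41; ||v||^2 = 14; deficit = 25/41

Write each e_j = u_j / sqrt(<u_j, u_j>) where u_j is the displayed integer vector. Then <v, e_j> = <v, u_j> / sqrt(<u_j, u_j>), so |<v, e_j>|^2 = <v, u_j>^2 / <u_j, u_j>.
Coefficients: <v, e_1> = -8/sqrt(9), <v, e_2> = -4/sqrt(4), <v, e_3> = 29/sqrt(369).
Square and sum: Σ |<v, e_j>|^2 = 549/41.
Compute ||v||^2 = v·v = 14.
Deficit = 14 − 549/41 = 25/41 ≥ 0, confirming Bessel's inequality. (The deficit equals ||v − Σ <v,e_j> e_j||^2, the squared distance from v to span{e_j}.)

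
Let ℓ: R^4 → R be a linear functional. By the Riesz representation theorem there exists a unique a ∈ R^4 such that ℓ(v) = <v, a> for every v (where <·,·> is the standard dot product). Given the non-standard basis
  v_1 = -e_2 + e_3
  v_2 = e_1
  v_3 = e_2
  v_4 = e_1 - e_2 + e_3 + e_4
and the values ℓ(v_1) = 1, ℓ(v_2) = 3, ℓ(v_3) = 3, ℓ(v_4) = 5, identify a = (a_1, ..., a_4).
a = (3, 3, 4, 1)

Write a = (a_1, ..., a_4) in the standard basis. For each basis vector v_i, ℓ(v_i) = <v_i, a> is a linear equation in the a_j's. Collect the n equations into a matrix system V a = ℓ, where row i of V is v_i (expressed in the standard basis). Since V is invertible (lower-triangular with 1s on the diagonal, up to permutation), solve by back-substitution:
  V =
[[0, -1, 1, 0],
 [1, 0, 0, 0],
 [0, 1, 0, 0],
 [1, -1, 1, 1]]
  V a = (1, 3, 3, 5)
Solving gives a = (3, 3, 4, 1).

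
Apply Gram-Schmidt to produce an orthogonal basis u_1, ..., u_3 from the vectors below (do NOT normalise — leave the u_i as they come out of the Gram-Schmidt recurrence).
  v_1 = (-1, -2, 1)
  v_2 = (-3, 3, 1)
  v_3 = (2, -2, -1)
Orthogonal basis:
  u_1 = (-1, -2, 1)
  u_2 = (-10/3, 7/3, 4/3)
  u_3 = (-3/22, -3/55, -27/110)

Apply the Gram-Schmidt recurrence
  u_1 = v_1
  u_i = v_i − Σ_{j<i} ((v_i · u_j) / (u_j · u_j)) · u_j.

Step by step this gives:
  u_1 = (-1, -2, 1)
  u_2 = (-10/3, 7/3, 4/3)
  u_3 = (-3/22, -3/55, -27/110)

Orthogonality check:
  u_2 · u_1 = 0 (should be 0)
  u_3 · u_1 = 0 (should be 0)
  u_3 · u_2 = 0 (should be 0)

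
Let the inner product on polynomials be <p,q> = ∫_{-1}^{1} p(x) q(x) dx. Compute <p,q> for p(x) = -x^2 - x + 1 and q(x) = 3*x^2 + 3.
<p,q> = 24/5

Expand the product: p(x)·q(x) = -3*x^4 - 3*x^3 - 3*x + 3.
∫_{-1}^{1} of each monomial x^k gives [2/(k+1) if k even, 0 if k odd]. Integrating term-by-term (or equivalently evaluating the antiderivative F(x) = -3*x^5/5 - 3*x^4/4 - 3*x^2/2 + 3*x at the endpoints):
  F(1) − F(−1) = 3/20 − (-93/20) = 24/5.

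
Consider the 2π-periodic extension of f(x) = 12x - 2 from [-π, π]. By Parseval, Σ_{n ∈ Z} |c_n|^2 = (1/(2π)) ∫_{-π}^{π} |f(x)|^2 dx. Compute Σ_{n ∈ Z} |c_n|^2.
Σ |c_n|^2 = 48π^2 + 4

Expand and integrate term by term over [-π, π]:
  ∫ (12x)^2 dx = 144·(2π^3/3); ∫ 2·12·(-2)·x dx = 0 (odd integrand); ∫ (-2)^2 dx = 4·2π.
So (1/(2π)) ∫_{-π}^{π} (12x - 2)^2 dx = 144π^2/3 + 4 = 48π^2 + 4.
Parseval ⇒ Σ |c_n|^2 = 48π^2 + 4.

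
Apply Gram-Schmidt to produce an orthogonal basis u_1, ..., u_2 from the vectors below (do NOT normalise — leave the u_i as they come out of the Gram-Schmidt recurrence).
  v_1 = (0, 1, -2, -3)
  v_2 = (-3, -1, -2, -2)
Orthogonal basis:
  u_1 = (0, 1, -2, -3)
  u_2 = (-3, -23/14, -5/7, -1/14)

Apply the Gram-Schmidt recurrence
  u_1 = v_1
  u_i = v_i − Σ_{j<i} ((v_i · u_j) / (u_j · u_j)) · u_j.

Step by step this gives:
  u_1 = (0, 1, -2, -3)
  u_2 = (-3, -23/14, -5/7, -1/14)

Orthogonality check:
  u_2 · u_1 = 0 (should be 0)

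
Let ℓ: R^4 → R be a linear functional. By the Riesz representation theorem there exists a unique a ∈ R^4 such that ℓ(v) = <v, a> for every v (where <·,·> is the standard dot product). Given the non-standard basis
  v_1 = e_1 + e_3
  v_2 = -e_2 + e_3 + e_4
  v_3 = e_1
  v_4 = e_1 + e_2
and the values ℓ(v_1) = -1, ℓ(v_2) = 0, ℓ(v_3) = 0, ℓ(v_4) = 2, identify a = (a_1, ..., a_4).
a = (0, 2, -1, 3)

Write a = (a_1, ..., a_4) in the standard basis. For each basis vector v_i, ℓ(v_i) = <v_i, a> is a linear equation in the a_j's. Collect the n equations into a matrix system V a = ℓ, where row i of V is v_i (expressed in the standard basis). Since V is invertible (lower-triangular with 1s on the diagonal, up to permutation), solve by back-substitution:
  V =
[[1, 0, 1, 0],
 [0, -1, 1, 1],
 [1, 0, 0, 0],
 [1, 1, 0, 0]]
  V a = (-1, 0, 0, 2)
Solving gives a = (0, 2, -1, 3).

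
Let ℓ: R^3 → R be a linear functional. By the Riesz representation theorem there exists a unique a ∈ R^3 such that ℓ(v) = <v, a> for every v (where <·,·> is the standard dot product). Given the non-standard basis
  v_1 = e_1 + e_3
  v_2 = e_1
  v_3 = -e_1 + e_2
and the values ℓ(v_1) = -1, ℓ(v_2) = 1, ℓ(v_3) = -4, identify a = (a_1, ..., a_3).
a = (1, -3, -2)

Write a = (a_1, ..., a_3) in the standard basis. For each basis vector v_i, ℓ(v_i) = <v_i, a> is a linear equation in the a_j's. Collect the n equations into a matrix system V a = ℓ, where row i of V is v_i (expressed in the standard basis). Since V is invertible (lower-triangular with 1s on the diagonal, up to permutation), solve by back-substitution:
  V =
[[1, 0, 1],
 [1, 0, 0],
 [-1, 1, 0]]
  V a = (-1, 1, -4)
Solving gives a = (1, -3, -2).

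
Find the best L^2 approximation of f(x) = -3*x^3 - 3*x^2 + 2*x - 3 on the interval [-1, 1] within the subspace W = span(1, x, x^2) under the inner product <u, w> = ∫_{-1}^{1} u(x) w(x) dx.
g(x) = -3*x^2 + x/5 - 3

The best approximation g ∈ W is the orthogonal projection of f onto W. Writing g = a_0 + a_1 x + a_2 x^2, the coefficients solve the normal equations G · a = b where
  G_{ij} = <φ_i, φ_j> and b_i = <f, φ_i>, with φ_0 = 1, φ_1 = x, φ_2 = x^2.
G =
  [2, 0, 2/3]
  [0, 2/3, 0]
  [2/3, 0, 2/5],
b = (-8, 2/15, -16/5).
Solving gives a_0 = -3, a_1 = 1/5, a_2 = -3, so
  g(x) = -3*x^2 + x/5 - 3.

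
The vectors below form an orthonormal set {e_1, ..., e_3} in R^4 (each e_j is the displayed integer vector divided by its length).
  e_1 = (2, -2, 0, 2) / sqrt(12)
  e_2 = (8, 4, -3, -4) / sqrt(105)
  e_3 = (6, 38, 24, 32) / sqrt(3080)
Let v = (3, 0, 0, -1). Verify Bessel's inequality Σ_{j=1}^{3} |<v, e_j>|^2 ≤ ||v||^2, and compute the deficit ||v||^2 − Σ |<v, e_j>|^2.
Σ |<v, e_j>|^2 = 195/22; ||v||^2 = 10; deficit = 25/22

Write each e_j = u_j / sqrt(<u_j, u_j>) where u_j is the displayed integer vector. Then <v, e_j> = <v, u_j> / sqrt(<u_j, u_j>), so |<v, e_j>|^2 = <v, u_j>^2 / <u_j, u_j>.
Coefficients: <v, e_1> = 4/sqrt(12), <v, e_2> = 28/sqrt(105), <v, e_3> = -14/sqrt(3080).
Square and sum: Σ |<v, e_j>|^2 = 195/22.
Compute ||v||^2 = v·v = 10.
Deficit = 10 − 195/22 = 25/22 ≥ 0, confirming Bessel's inequality. (The deficit equals ||v − Σ <v,e_j> e_j||^2, the squared distance from v to span{e_j}.)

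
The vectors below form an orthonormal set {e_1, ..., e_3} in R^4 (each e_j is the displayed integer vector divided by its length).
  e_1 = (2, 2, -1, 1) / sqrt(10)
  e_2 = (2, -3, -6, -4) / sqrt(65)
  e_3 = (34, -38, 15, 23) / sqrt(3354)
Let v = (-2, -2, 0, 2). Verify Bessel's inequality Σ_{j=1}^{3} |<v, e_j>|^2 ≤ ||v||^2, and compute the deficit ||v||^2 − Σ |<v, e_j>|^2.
Σ |<v, e_j>|^2 = 216/43; ||v||^2 = 12; deficit = 300/43

Write each e_j = u_j / sqrt(<u_j, u_j>) where u_j is the displayed integer vector. Then <v, e_j> = <v, u_j> / sqrt(<u_j, u_j>), so |<v, e_j>|^2 = <v, u_j>^2 / <u_j, u_j>.
Coefficients: <v, e_1> = -6/sqrt(10), <v, e_2> = -6/sqrt(65), <v, e_3> = 54/sqrt(3354).
Square and sum: Σ |<v, e_j>|^2 = 216/43.
Compute ||v||^2 = v·v = 12.
Deficit = 12 − 216/43 = 300/43 ≥ 0, confirming Bessel's inequality. (The deficit equals ||v − Σ <v,e_j> e_j||^2, the squared distance from v to span{e_j}.)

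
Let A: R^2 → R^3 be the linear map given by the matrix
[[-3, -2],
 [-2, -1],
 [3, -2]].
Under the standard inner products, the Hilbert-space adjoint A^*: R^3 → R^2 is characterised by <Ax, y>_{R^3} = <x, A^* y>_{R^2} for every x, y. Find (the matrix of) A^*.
A^* = A^T =
[[-3, -2, 3],
 [-2, -1, -2]]

For real matrices with standard dot products, the defining identity <Ax, y> = <x, A^* y> gives (Ax)^T y = x^T (A^*) y, i.e. x^T A^T y = x^T (A^*) y. Since this holds for all x, y, we must have A^* = A^T. Therefore
A^* =
[[-3, -2, 3],
 [-2, -1, -2]].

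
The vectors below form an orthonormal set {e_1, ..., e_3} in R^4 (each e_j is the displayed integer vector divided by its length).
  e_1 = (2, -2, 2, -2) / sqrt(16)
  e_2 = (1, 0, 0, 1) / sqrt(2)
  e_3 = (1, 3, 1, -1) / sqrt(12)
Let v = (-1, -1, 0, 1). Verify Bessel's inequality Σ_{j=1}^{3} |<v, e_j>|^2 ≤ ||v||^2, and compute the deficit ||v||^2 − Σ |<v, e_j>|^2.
Σ |<v, e_j>|^2 = 7/3; ||v||^2 = 3; deficit = 2/3

Write each e_j = u_j / sqrt(<u_j, u_j>) where u_j is the displayed integer vector. Then <v, e_j> = <v, u_j> / sqrt(<u_j, u_j>), so |<v, e_j>|^2 = <v, u_j>^2 / <u_j, u_j>.
Coefficients: <v, e_1> = -2/sqrt(16), <v, e_2> = 0/sqrt(2), <v, e_3> = -5/sqrt(12).
Square and sum: Σ |<v, e_j>|^2 = 7/3.
Compute ||v||^2 = v·v = 3.
Deficit = 3 − 7/3 = 2/3 ≥ 0, confirming Bessel's inequality. (The deficit equals ||v − Σ <v,e_j> e_j||^2, the squared distance from v to span{e_j}.)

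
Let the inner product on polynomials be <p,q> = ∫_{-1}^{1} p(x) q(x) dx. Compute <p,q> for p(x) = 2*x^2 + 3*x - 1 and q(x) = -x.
<p,q> = -2

Expand the product: p(x)·q(x) = -2*x^3 - 3*x^2 + x.
∫_{-1}^{1} of each monomial x^k gives [2/(k+1) if k even, 0 if k odd]. Integrating term-by-term (or equivalently evaluating the antiderivative F(x) = -x^4/2 - x^3 + x^2/2 at the endpoints):
  F(1) − F(−1) = -1 − (1) = -2.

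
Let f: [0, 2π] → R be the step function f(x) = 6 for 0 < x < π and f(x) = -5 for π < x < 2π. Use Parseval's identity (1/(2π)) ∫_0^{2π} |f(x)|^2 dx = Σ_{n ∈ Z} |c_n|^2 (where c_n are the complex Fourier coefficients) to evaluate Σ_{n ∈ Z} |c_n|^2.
Σ |c_n|^2 = 61/2

Parseval equates the L^2 energy of f (normalised by 1/(2π)) with the ℓ^2 sum of its Fourier coefficients: (1/(2π)) ∫_0^{2π} |f|^2 = Σ |c_n|^2.
Compute the left side: (1/(2π)) [∫_0^π 6^2 dx + ∫_π^{2π} (-5)^2 dx] = (1/(2π)) · (36π + 25π) = (36 + 25)/2 = 61/2.
So Σ_{n ∈ Z} |c_n|^2 = 61/2.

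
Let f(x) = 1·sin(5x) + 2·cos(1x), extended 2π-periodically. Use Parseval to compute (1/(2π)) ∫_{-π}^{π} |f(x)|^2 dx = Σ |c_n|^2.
Σ |c_n|^2 = 5/2

Expand |f|^2 and use orthogonality of {sin(nx), cos(mx)} on [-π, π]:
  ∫_{-π}^{π} sin(nx)^2 dx = π, ∫ cos(mx)^2 dx = π, and cross terms integrate to 0.
So ∫_{-π}^{π} f(x)^2 dx = 1^2 · π + 2^2 · π = (1 + 4)π.
Divide by 2π: (1 + 4)/2 = 5/2.
By Parseval, this equals Σ |c_n|^2.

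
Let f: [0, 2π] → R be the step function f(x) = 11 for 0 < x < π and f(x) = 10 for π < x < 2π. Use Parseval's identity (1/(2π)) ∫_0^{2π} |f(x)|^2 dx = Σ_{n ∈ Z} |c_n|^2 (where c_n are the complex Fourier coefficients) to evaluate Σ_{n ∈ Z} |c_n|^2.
Σ |c_n|^2 = 221/2

Parseval equates the L^2 energy of f (normalised by 1/(2π)) with the ℓ^2 sum of its Fourier coefficients: (1/(2π)) ∫_0^{2π} |f|^2 = Σ |c_n|^2.
Compute the left side: (1/(2π)) [∫_0^π 11^2 dx + ∫_π^{2π} 10^2 dx] = (1/(2π)) · (121π + 100π) = (121 + 100)/2 = 221/2.
So Σ_{n ∈ Z} |c_n|^2 = 221/2.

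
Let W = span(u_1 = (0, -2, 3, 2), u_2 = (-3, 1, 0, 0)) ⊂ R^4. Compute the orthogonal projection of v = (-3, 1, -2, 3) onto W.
proj_W(v) = (-3, 1, 0, 0)

Set up U = [u_1 | ... | u_2] ∈ R^(4×2). The projector onto W = col(U) is P = U (U^T U)^(-1) U^T.
Compute U^T U =
  [17, -2]
  [-2, 10],
and U^T v = (-2, 10).
Solve U^T U · c = U^T v for the coefficients: c = (0, 1). The projection is proj_W(v) = U c.
Check: (v - proj_W(v)) · u_1 = 0  (should be 0).
Check: (v - proj_W(v)) · u_2 = 0  (should be 0).
Result: proj_W(v) = (-3, 1, 0, 0).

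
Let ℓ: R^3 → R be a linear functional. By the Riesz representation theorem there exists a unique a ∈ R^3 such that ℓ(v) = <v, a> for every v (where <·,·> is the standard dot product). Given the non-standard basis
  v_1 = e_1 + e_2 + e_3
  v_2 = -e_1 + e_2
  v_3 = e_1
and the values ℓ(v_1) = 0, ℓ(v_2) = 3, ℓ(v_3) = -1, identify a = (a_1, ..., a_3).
a = (-1, 2, -1)

Write a = (a_1, ..., a_3) in the standard basis. For each basis vector v_i, ℓ(v_i) = <v_i, a> is a linear equation in the a_j's. Collect the n equations into a matrix system V a = ℓ, where row i of V is v_i (expressed in the standard basis). Since V is invertible (lower-triangular with 1s on the diagonal, up to permutation), solve by back-substitution:
  V =
[[1, 1, 1],
 [-1, 1, 0],
 [1, 0, 0]]
  V a = (0, 3, -1)
Solving gives a = (-1, 2, -1).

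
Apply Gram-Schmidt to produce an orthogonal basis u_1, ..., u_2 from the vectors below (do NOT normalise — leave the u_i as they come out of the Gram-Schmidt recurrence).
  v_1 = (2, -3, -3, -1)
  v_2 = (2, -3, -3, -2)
Orthogonal basis:
  u_1 = (2, -3, -3, -1)
  u_2 = (-2/23, 3/23, 3/23, -22/23)

Apply the Gram-Schmidt recurrence
  u_1 = v_1
  u_i = v_i − Σ_{j<i} ((v_i · u_j) / (u_j · u_j)) · u_j.

Step by step this gives:
  u_1 = (2, -3, -3, -1)
  u_2 = (-2/23, 3/23, 3/23, -22/23)

Orthogonality check:
  u_2 · u_1 = 0 (should be 0)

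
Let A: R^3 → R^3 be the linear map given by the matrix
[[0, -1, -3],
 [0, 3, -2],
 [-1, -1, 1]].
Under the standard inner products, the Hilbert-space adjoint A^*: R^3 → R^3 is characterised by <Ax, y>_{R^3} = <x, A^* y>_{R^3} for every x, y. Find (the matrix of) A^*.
A^* = A^T =
[[0, 0, -1],
 [-1, 3, -1],
 [-3, -2, 1]]

For real matrices with standard dot products, the defining identity <Ax, y> = <x, A^* y> gives (Ax)^T y = x^T (A^*) y, i.e. x^T A^T y = x^T (A^*) y. Since this holds for all x, y, we must have A^* = A^T. Therefore
A^* =
[[0, 0, -1],
 [-1, 3, -1],
 [-3, -2, 1]].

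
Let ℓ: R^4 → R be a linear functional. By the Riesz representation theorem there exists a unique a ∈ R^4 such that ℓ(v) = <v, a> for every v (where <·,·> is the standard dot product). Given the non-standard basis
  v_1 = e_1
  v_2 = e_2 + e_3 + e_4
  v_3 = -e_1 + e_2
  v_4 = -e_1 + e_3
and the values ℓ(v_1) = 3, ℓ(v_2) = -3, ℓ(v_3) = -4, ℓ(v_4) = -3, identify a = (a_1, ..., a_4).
a = (3, -1, 0, -2)

Write a = (a_1, ..., a_4) in the standard basis. For each basis vector v_i, ℓ(v_i) = <v_i, a> is a linear equation in the a_j's. Collect the n equations into a matrix system V a = ℓ, where row i of V is v_i (expressed in the standard basis). Since V is invertible (lower-triangular with 1s on the diagonal, up to permutation), solve by back-substitution:
  V =
[[1, 0, 0, 0],
 [0, 1, 1, 1],
 [-1, 1, 0, 0],
 [-1, 0, 1, 0]]
  V a = (3, -3, -4, -3)
Solving gives a = (3, -1, 0, -2).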